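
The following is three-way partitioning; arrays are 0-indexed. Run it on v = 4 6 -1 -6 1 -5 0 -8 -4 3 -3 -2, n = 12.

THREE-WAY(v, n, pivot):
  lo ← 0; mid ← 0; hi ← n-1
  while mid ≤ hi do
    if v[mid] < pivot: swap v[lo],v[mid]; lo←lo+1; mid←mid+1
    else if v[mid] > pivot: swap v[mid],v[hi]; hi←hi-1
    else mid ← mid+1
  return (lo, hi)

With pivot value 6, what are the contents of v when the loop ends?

pivot = 6; lo=0, mid=0, hi=11
v[mid]=4<6: swap v[0],v[0]; lo=1,mid=1 → 4 6 -1 -6 1 -5 0 -8 -4 3 -3 -2
v[mid]=6=6: mid=2
v[mid]=-1<6: swap v[1],v[2]; lo=2,mid=3 → 4 -1 6 -6 1 -5 0 -8 -4 3 -3 -2
v[mid]=-6<6: swap v[2],v[3]; lo=3,mid=4 → 4 -1 -6 6 1 -5 0 -8 -4 3 -3 -2
v[mid]=1<6: swap v[3],v[4]; lo=4,mid=5 → 4 -1 -6 1 6 -5 0 -8 -4 3 -3 -2
v[mid]=-5<6: swap v[4],v[5]; lo=5,mid=6 → 4 -1 -6 1 -5 6 0 -8 -4 3 -3 -2
v[mid]=0<6: swap v[5],v[6]; lo=6,mid=7 → 4 -1 -6 1 -5 0 6 -8 -4 3 -3 -2
v[mid]=-8<6: swap v[6],v[7]; lo=7,mid=8 → 4 -1 -6 1 -5 0 -8 6 -4 3 -3 -2
v[mid]=-4<6: swap v[7],v[8]; lo=8,mid=9 → 4 -1 -6 1 -5 0 -8 -4 6 3 -3 -2
v[mid]=3<6: swap v[8],v[9]; lo=9,mid=10 → 4 -1 -6 1 -5 0 -8 -4 3 6 -3 -2
v[mid]=-3<6: swap v[9],v[10]; lo=10,mid=11 → 4 -1 -6 1 -5 0 -8 -4 3 -3 6 -2
v[mid]=-2<6: swap v[10],v[11]; lo=11,mid=12 → 4 -1 -6 1 -5 0 -8 -4 3 -3 -2 6
end: lo=11, hi=11; v = 4 -1 -6 1 -5 0 -8 -4 3 -3 -2 6

4 -1 -6 1 -5 0 -8 -4 3 -3 -2 6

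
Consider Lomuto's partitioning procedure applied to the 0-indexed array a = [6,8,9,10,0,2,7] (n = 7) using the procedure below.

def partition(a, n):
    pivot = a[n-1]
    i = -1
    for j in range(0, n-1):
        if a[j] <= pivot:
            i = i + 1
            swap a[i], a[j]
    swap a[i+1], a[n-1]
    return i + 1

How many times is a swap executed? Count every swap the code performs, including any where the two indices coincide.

4

pivot = a[6] = 7; i = -1
j=0: a[0]=6 ≤ 7 → i=0, swap a[0],a[0] (no change) → [6,8,9,10,0,2,7]
j=1: a[1]=8 > 7 → no swap
j=2: a[2]=9 > 7 → no swap
j=3: a[3]=10 > 7 → no swap
j=4: a[4]=0 ≤ 7 → i=1, swap a[1],a[4] → [6,0,9,10,8,2,7]
j=5: a[5]=2 ≤ 7 → i=2, swap a[2],a[5] → [6,0,2,10,8,9,7]
final swap a[3],a[6] → [6,0,2,7,8,9,10]; return 3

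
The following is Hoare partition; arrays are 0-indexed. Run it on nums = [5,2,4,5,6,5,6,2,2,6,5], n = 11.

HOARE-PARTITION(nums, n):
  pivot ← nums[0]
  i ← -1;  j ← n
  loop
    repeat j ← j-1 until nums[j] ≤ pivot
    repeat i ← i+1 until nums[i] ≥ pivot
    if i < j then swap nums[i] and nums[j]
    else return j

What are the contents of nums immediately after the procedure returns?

[5,2,4,2,2,5,6,6,5,6,5]

pivot=5
j stops at 10 (5), i stops at 0 (5); swap ⇒ [5,2,4,5,6,5,6,2,2,6,5]
j stops at 8 (2), i stops at 3 (5); swap ⇒ [5,2,4,2,6,5,6,2,5,6,5]
j stops at 7 (2), i stops at 4 (6); swap ⇒ [5,2,4,2,2,5,6,6,5,6,5]
j stops at 5, i stops at 5; i≥j ⇒ return 5. nums=[5,2,4,2,2,5,6,6,5,6,5]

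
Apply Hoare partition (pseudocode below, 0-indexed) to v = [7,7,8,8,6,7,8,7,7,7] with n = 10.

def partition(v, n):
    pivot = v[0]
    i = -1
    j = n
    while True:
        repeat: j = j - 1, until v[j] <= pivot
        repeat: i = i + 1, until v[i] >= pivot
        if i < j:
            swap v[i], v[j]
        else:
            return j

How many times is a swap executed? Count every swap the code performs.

4

pivot = v[0] = 7; i = -1, j = 10
j→9 (v[9]=7≤7), i→0 (v[0]=7≥7); i<j, swap → [7,7,8,8,6,7,8,7,7,7]
j→8 (v[8]=7≤7), i→1 (v[1]=7≥7); i<j, swap → [7,7,8,8,6,7,8,7,7,7]
j→7 (v[7]=7≤7), i→2 (v[2]=8≥7); i<j, swap → [7,7,7,8,6,7,8,8,7,7]
j→5 (v[5]=7≤7), i→3 (v[3]=8≥7); i<j, swap → [7,7,7,7,6,8,8,8,7,7]
j→4, i→5; i≥j, return j=4. v = [7,7,7,7,6,8,8,8,7,7]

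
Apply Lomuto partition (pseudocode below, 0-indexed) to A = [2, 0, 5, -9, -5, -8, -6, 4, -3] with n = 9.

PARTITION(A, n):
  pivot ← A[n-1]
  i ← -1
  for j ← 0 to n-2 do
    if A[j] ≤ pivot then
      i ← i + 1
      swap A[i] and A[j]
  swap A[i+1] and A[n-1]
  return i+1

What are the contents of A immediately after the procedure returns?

[-9, -5, -8, -6, -3, 5, 2, 4, 0]

pivot=-3, i=-1
j=0: 2>-3, skip
j=1: 0>-3, skip
j=2: 5>-3, skip
j=3: -9≤-3, i=0, swap(0,3) ⇒ [-9, 0, 5, 2, -5, -8, -6, 4, -3]
j=4: -5≤-3, i=1, swap(1,4) ⇒ [-9, -5, 5, 2, 0, -8, -6, 4, -3]
j=5: -8≤-3, i=2, swap(2,5) ⇒ [-9, -5, -8, 2, 0, 5, -6, 4, -3]
j=6: -6≤-3, i=3, swap(3,6) ⇒ [-9, -5, -8, -6, 0, 5, 2, 4, -3]
j=7: 4>-3, skip
swap(4,8) ⇒ [-9, -5, -8, -6, -3, 5, 2, 4, 0]; return 4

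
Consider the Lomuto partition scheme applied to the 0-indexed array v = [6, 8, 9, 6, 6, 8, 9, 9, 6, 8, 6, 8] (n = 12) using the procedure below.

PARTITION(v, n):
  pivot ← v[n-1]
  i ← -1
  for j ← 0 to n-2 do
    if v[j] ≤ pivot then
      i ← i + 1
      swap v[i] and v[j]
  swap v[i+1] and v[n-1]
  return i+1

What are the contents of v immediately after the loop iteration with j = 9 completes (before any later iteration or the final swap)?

pivot = v[11] = 8; i = -1
j=0: v[0]=6 ≤ 8 → i=0, swap v[0],v[0] (no change) → [6, 8, 9, 6, 6, 8, 9, 9, 6, 8, 6, 8]
j=1: v[1]=8 ≤ 8 → i=1, swap v[1],v[1] (no change) → [6, 8, 9, 6, 6, 8, 9, 9, 6, 8, 6, 8]
j=2: v[2]=9 > 8 → no swap
j=3: v[3]=6 ≤ 8 → i=2, swap v[2],v[3] → [6, 8, 6, 9, 6, 8, 9, 9, 6, 8, 6, 8]
j=4: v[4]=6 ≤ 8 → i=3, swap v[3],v[4] → [6, 8, 6, 6, 9, 8, 9, 9, 6, 8, 6, 8]
j=5: v[5]=8 ≤ 8 → i=4, swap v[4],v[5] → [6, 8, 6, 6, 8, 9, 9, 9, 6, 8, 6, 8]
j=6: v[6]=9 > 8 → no swap
j=7: v[7]=9 > 8 → no swap
j=8: v[8]=6 ≤ 8 → i=5, swap v[5],v[8] → [6, 8, 6, 6, 8, 6, 9, 9, 9, 8, 6, 8]
j=9: v[9]=8 ≤ 8 → i=6, swap v[6],v[9] → [6, 8, 6, 6, 8, 6, 8, 9, 9, 9, 6, 8]
(after j=9) v = [6, 8, 6, 6, 8, 6, 8, 9, 9, 9, 6, 8]

[6, 8, 6, 6, 8, 6, 8, 9, 9, 9, 6, 8]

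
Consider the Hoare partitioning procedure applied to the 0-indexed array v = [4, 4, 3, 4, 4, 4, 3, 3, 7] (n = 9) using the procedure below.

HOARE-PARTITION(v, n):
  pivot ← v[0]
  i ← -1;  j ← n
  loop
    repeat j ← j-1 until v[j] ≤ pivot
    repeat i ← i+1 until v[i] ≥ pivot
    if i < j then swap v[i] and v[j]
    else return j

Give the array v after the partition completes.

[3, 3, 3, 4, 4, 4, 4, 4, 7]

pivot=4
j stops at 7 (3), i stops at 0 (4); swap ⇒ [3, 4, 3, 4, 4, 4, 3, 4, 7]
j stops at 6 (3), i stops at 1 (4); swap ⇒ [3, 3, 3, 4, 4, 4, 4, 4, 7]
j stops at 5 (4), i stops at 3 (4); swap ⇒ [3, 3, 3, 4, 4, 4, 4, 4, 7]
j stops at 4, i stops at 4; i≥j ⇒ return 4. v=[3, 3, 3, 4, 4, 4, 4, 4, 7]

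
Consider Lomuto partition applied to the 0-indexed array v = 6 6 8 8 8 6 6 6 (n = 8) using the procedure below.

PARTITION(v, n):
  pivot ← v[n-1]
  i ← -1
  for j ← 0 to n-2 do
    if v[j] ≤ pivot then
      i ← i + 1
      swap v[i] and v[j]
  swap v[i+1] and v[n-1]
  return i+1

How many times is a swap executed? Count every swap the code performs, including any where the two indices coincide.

5

pivot = v[7] = 6; i = -1
j=0: v[0]=6 ≤ 6 → i=0, swap v[0],v[0] (no change) → 6 6 8 8 8 6 6 6
j=1: v[1]=6 ≤ 6 → i=1, swap v[1],v[1] (no change) → 6 6 8 8 8 6 6 6
j=2: v[2]=8 > 6 → no swap
j=3: v[3]=8 > 6 → no swap
j=4: v[4]=8 > 6 → no swap
j=5: v[5]=6 ≤ 6 → i=2, swap v[2],v[5] → 6 6 6 8 8 8 6 6
j=6: v[6]=6 ≤ 6 → i=3, swap v[3],v[6] → 6 6 6 6 8 8 8 6
final swap v[4],v[7] → 6 6 6 6 6 8 8 8; return 4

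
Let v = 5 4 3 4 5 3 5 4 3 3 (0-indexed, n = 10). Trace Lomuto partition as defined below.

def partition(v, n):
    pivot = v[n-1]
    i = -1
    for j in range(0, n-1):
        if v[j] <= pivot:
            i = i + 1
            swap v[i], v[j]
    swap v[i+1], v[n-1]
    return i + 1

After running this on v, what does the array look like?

3 3 3 3 5 4 5 4 5 4

pivot = v[9] = 3; i = -1
j=0: v[0]=5 > 3 → no swap
j=1: v[1]=4 > 3 → no swap
j=2: v[2]=3 ≤ 3 → i=0, swap v[0],v[2] → 3 4 5 4 5 3 5 4 3 3
j=3: v[3]=4 > 3 → no swap
j=4: v[4]=5 > 3 → no swap
j=5: v[5]=3 ≤ 3 → i=1, swap v[1],v[5] → 3 3 5 4 5 4 5 4 3 3
j=6: v[6]=5 > 3 → no swap
j=7: v[7]=4 > 3 → no swap
j=8: v[8]=3 ≤ 3 → i=2, swap v[2],v[8] → 3 3 3 4 5 4 5 4 5 3
final swap v[3],v[9] → 3 3 3 3 5 4 5 4 5 4; return 3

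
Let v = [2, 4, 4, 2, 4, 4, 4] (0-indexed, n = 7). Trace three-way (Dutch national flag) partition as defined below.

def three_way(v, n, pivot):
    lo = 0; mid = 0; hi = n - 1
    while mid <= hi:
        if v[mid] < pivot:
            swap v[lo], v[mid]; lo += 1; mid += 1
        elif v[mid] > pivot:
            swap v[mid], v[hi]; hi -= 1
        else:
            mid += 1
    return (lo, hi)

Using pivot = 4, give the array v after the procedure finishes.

[2, 2, 4, 4, 4, 4, 4]

lo=0 mid=0 hi=6
2<4: swap(0,0), lo=1 mid=1 ⇒ [2, 4, 4, 2, 4, 4, 4]
4=4: mid=2
4=4: mid=3
2<4: swap(1,3), lo=2 mid=4 ⇒ [2, 2, 4, 4, 4, 4, 4]
4=4: mid=5
4=4: mid=6
4=4: mid=7
done. lo=2 hi=6; v=[2, 2, 4, 4, 4, 4, 4]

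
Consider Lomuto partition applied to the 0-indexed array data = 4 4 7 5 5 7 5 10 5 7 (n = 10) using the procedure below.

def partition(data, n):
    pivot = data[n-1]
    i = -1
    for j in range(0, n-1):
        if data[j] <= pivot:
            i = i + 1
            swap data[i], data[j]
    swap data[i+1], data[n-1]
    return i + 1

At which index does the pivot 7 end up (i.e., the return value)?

pivot = data[9] = 7; i = -1
j=0: data[0]=4 ≤ 7 → i=0, swap data[0],data[0] (no change) → 4 4 7 5 5 7 5 10 5 7
j=1: data[1]=4 ≤ 7 → i=1, swap data[1],data[1] (no change) → 4 4 7 5 5 7 5 10 5 7
j=2: data[2]=7 ≤ 7 → i=2, swap data[2],data[2] (no change) → 4 4 7 5 5 7 5 10 5 7
j=3: data[3]=5 ≤ 7 → i=3, swap data[3],data[3] (no change) → 4 4 7 5 5 7 5 10 5 7
j=4: data[4]=5 ≤ 7 → i=4, swap data[4],data[4] (no change) → 4 4 7 5 5 7 5 10 5 7
j=5: data[5]=7 ≤ 7 → i=5, swap data[5],data[5] (no change) → 4 4 7 5 5 7 5 10 5 7
j=6: data[6]=5 ≤ 7 → i=6, swap data[6],data[6] (no change) → 4 4 7 5 5 7 5 10 5 7
j=7: data[7]=10 > 7 → no swap
j=8: data[8]=5 ≤ 7 → i=7, swap data[7],data[8] → 4 4 7 5 5 7 5 5 10 7
final swap data[8],data[9] → 4 4 7 5 5 7 5 5 7 10; return 8

8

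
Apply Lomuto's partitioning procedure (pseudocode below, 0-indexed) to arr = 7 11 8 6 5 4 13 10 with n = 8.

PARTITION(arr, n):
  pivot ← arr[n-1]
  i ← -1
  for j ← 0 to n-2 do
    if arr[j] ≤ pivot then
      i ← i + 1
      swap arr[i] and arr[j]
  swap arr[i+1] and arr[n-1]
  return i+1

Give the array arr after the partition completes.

pivot = arr[7] = 10; i = -1
j=0: arr[0]=7 ≤ 10 → i=0, swap arr[0],arr[0] (no change) → 7 11 8 6 5 4 13 10
j=1: arr[1]=11 > 10 → no swap
j=2: arr[2]=8 ≤ 10 → i=1, swap arr[1],arr[2] → 7 8 11 6 5 4 13 10
j=3: arr[3]=6 ≤ 10 → i=2, swap arr[2],arr[3] → 7 8 6 11 5 4 13 10
j=4: arr[4]=5 ≤ 10 → i=3, swap arr[3],arr[4] → 7 8 6 5 11 4 13 10
j=5: arr[5]=4 ≤ 10 → i=4, swap arr[4],arr[5] → 7 8 6 5 4 11 13 10
j=6: arr[6]=13 > 10 → no swap
final swap arr[5],arr[7] → 7 8 6 5 4 10 13 11; return 5

7 8 6 5 4 10 13 11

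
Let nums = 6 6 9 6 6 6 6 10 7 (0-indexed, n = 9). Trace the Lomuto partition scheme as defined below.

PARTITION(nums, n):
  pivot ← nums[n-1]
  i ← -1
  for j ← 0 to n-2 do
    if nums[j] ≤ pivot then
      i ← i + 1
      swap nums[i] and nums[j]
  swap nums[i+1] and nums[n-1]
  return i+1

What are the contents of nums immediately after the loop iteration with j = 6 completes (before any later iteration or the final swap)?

pivot=7, i=-1
j=0: 6≤7, i=0, swap(0,0) ⇒ 6 6 9 6 6 6 6 10 7
j=1: 6≤7, i=1, swap(1,1) ⇒ 6 6 9 6 6 6 6 10 7
j=2: 9>7, skip
j=3: 6≤7, i=2, swap(2,3) ⇒ 6 6 6 9 6 6 6 10 7
j=4: 6≤7, i=3, swap(3,4) ⇒ 6 6 6 6 9 6 6 10 7
j=5: 6≤7, i=4, swap(4,5) ⇒ 6 6 6 6 6 9 6 10 7
j=6: 6≤7, i=5, swap(5,6) ⇒ 6 6 6 6 6 6 9 10 7
(after j=6) nums = 6 6 6 6 6 6 9 10 7

6 6 6 6 6 6 9 10 7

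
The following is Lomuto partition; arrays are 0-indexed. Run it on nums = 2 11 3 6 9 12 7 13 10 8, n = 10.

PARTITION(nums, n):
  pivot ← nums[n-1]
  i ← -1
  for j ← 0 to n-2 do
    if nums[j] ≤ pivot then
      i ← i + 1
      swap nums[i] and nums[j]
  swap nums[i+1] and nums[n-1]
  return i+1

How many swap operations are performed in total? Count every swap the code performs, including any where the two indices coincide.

pivot=8, i=-1
j=0: 2≤8, i=0, swap(0,0) ⇒ 2 11 3 6 9 12 7 13 10 8
j=1: 11>8, skip
j=2: 3≤8, i=1, swap(1,2) ⇒ 2 3 11 6 9 12 7 13 10 8
j=3: 6≤8, i=2, swap(2,3) ⇒ 2 3 6 11 9 12 7 13 10 8
j=4: 9>8, skip
j=5: 12>8, skip
j=6: 7≤8, i=3, swap(3,6) ⇒ 2 3 6 7 9 12 11 13 10 8
j=7: 13>8, skip
j=8: 10>8, skip
swap(4,9) ⇒ 2 3 6 7 8 12 11 13 10 9; return 4

5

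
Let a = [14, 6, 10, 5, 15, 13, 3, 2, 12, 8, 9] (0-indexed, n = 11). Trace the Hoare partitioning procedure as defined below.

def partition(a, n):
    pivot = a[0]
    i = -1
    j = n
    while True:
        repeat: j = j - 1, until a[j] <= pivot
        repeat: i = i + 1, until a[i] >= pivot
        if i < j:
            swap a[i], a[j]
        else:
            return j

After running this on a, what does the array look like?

[9, 6, 10, 5, 8, 13, 3, 2, 12, 15, 14]

pivot = a[0] = 14; i = -1, j = 11
j→10 (a[10]=9≤14), i→0 (a[0]=14≥14); i<j, swap → [9, 6, 10, 5, 15, 13, 3, 2, 12, 8, 14]
j→9 (a[9]=8≤14), i→4 (a[4]=15≥14); i<j, swap → [9, 6, 10, 5, 8, 13, 3, 2, 12, 15, 14]
j→8, i→9; i≥j, return j=8. a = [9, 6, 10, 5, 8, 13, 3, 2, 12, 15, 14]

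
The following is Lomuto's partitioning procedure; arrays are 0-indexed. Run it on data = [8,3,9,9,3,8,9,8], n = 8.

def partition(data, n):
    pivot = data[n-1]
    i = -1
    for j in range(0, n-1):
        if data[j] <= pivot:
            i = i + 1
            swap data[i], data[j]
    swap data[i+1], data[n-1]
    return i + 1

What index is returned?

4

pivot=8, i=-1
j=0: 8≤8, i=0, swap(0,0) ⇒ [8,3,9,9,3,8,9,8]
j=1: 3≤8, i=1, swap(1,1) ⇒ [8,3,9,9,3,8,9,8]
j=2: 9>8, skip
j=3: 9>8, skip
j=4: 3≤8, i=2, swap(2,4) ⇒ [8,3,3,9,9,8,9,8]
j=5: 8≤8, i=3, swap(3,5) ⇒ [8,3,3,8,9,9,9,8]
j=6: 9>8, skip
swap(4,7) ⇒ [8,3,3,8,8,9,9,9]; return 4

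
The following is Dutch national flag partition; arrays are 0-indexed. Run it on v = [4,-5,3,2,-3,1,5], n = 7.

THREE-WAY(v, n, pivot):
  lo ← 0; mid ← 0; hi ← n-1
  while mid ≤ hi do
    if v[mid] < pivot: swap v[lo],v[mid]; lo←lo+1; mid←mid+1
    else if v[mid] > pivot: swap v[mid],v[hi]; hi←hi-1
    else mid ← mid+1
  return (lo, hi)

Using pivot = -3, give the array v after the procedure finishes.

lo=0 mid=0 hi=6
4>-3: swap(0,6), hi=5 ⇒ [5,-5,3,2,-3,1,4]
5>-3: swap(0,5), hi=4 ⇒ [1,-5,3,2,-3,5,4]
1>-3: swap(0,4), hi=3 ⇒ [-3,-5,3,2,1,5,4]
-3=-3: mid=1
-5<-3: swap(0,1), lo=1 mid=2 ⇒ [-5,-3,3,2,1,5,4]
3>-3: swap(2,3), hi=2 ⇒ [-5,-3,2,3,1,5,4]
2>-3: swap(2,2), hi=1 ⇒ [-5,-3,2,3,1,5,4]
done. lo=1 hi=1; v=[-5,-3,2,3,1,5,4]

[-5,-3,2,3,1,5,4]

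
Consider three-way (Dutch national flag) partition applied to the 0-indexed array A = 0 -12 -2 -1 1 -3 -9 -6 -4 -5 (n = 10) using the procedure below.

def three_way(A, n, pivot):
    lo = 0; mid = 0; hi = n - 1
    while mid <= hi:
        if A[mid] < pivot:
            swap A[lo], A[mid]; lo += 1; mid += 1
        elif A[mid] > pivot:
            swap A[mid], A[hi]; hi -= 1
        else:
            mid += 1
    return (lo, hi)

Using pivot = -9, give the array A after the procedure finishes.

lo=0 mid=0 hi=9
0>-9: swap(0,9), hi=8 ⇒ -5 -12 -2 -1 1 -3 -9 -6 -4 0
-5>-9: swap(0,8), hi=7 ⇒ -4 -12 -2 -1 1 -3 -9 -6 -5 0
-4>-9: swap(0,7), hi=6 ⇒ -6 -12 -2 -1 1 -3 -9 -4 -5 0
-6>-9: swap(0,6), hi=5 ⇒ -9 -12 -2 -1 1 -3 -6 -4 -5 0
-9=-9: mid=1
-12<-9: swap(0,1), lo=1 mid=2 ⇒ -12 -9 -2 -1 1 -3 -6 -4 -5 0
-2>-9: swap(2,5), hi=4 ⇒ -12 -9 -3 -1 1 -2 -6 -4 -5 0
-3>-9: swap(2,4), hi=3 ⇒ -12 -9 1 -1 -3 -2 -6 -4 -5 0
1>-9: swap(2,3), hi=2 ⇒ -12 -9 -1 1 -3 -2 -6 -4 -5 0
-1>-9: swap(2,2), hi=1 ⇒ -12 -9 -1 1 -3 -2 -6 -4 -5 0
done. lo=1 hi=1; A=-12 -9 -1 1 -3 -2 -6 -4 -5 0

-12 -9 -1 1 -3 -2 -6 -4 -5 0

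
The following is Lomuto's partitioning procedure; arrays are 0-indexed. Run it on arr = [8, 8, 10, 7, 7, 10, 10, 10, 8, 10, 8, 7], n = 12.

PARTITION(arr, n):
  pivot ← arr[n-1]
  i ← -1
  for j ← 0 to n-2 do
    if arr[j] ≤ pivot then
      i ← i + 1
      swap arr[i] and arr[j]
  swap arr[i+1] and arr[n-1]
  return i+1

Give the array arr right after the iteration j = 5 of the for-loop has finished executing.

[7, 7, 10, 8, 8, 10, 10, 10, 8, 10, 8, 7]

pivot = arr[11] = 7; i = -1
j=0: arr[0]=8 > 7 → no swap
j=1: arr[1]=8 > 7 → no swap
j=2: arr[2]=10 > 7 → no swap
j=3: arr[3]=7 ≤ 7 → i=0, swap arr[0],arr[3] → [7, 8, 10, 8, 7, 10, 10, 10, 8, 10, 8, 7]
j=4: arr[4]=7 ≤ 7 → i=1, swap arr[1],arr[4] → [7, 7, 10, 8, 8, 10, 10, 10, 8, 10, 8, 7]
j=5: arr[5]=10 > 7 → no swap
(after j=5) arr = [7, 7, 10, 8, 8, 10, 10, 10, 8, 10, 8, 7]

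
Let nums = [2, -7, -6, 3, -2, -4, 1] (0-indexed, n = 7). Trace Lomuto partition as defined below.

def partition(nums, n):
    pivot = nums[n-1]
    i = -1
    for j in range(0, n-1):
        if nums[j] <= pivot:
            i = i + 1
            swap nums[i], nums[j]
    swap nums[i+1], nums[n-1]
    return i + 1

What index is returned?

4

pivot = nums[6] = 1; i = -1
j=0: nums[0]=2 > 1 → no swap
j=1: nums[1]=-7 ≤ 1 → i=0, swap nums[0],nums[1] → [-7, 2, -6, 3, -2, -4, 1]
j=2: nums[2]=-6 ≤ 1 → i=1, swap nums[1],nums[2] → [-7, -6, 2, 3, -2, -4, 1]
j=3: nums[3]=3 > 1 → no swap
j=4: nums[4]=-2 ≤ 1 → i=2, swap nums[2],nums[4] → [-7, -6, -2, 3, 2, -4, 1]
j=5: nums[5]=-4 ≤ 1 → i=3, swap nums[3],nums[5] → [-7, -6, -2, -4, 2, 3, 1]
final swap nums[4],nums[6] → [-7, -6, -2, -4, 1, 3, 2]; return 4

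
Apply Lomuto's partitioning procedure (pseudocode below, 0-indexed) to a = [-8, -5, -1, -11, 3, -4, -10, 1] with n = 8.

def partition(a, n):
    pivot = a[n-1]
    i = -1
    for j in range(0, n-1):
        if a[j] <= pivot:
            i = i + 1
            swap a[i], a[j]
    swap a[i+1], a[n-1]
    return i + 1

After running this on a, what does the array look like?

[-8, -5, -1, -11, -4, -10, 1, 3]

pivot = a[7] = 1; i = -1
j=0: a[0]=-8 ≤ 1 → i=0, swap a[0],a[0] (no change) → [-8, -5, -1, -11, 3, -4, -10, 1]
j=1: a[1]=-5 ≤ 1 → i=1, swap a[1],a[1] (no change) → [-8, -5, -1, -11, 3, -4, -10, 1]
j=2: a[2]=-1 ≤ 1 → i=2, swap a[2],a[2] (no change) → [-8, -5, -1, -11, 3, -4, -10, 1]
j=3: a[3]=-11 ≤ 1 → i=3, swap a[3],a[3] (no change) → [-8, -5, -1, -11, 3, -4, -10, 1]
j=4: a[4]=3 > 1 → no swap
j=5: a[5]=-4 ≤ 1 → i=4, swap a[4],a[5] → [-8, -5, -1, -11, -4, 3, -10, 1]
j=6: a[6]=-10 ≤ 1 → i=5, swap a[5],a[6] → [-8, -5, -1, -11, -4, -10, 3, 1]
final swap a[6],a[7] → [-8, -5, -1, -11, -4, -10, 1, 3]; return 6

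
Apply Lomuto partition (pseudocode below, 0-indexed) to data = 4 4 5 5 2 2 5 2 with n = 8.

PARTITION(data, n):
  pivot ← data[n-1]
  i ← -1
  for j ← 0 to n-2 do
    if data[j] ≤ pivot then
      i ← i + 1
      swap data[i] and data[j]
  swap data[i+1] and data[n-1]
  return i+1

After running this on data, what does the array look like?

pivot=2, i=-1
j=0: 4>2, skip
j=1: 4>2, skip
j=2: 5>2, skip
j=3: 5>2, skip
j=4: 2≤2, i=0, swap(0,4) ⇒ 2 4 5 5 4 2 5 2
j=5: 2≤2, i=1, swap(1,5) ⇒ 2 2 5 5 4 4 5 2
j=6: 5>2, skip
swap(2,7) ⇒ 2 2 2 5 4 4 5 5; return 2

2 2 2 5 4 4 5 5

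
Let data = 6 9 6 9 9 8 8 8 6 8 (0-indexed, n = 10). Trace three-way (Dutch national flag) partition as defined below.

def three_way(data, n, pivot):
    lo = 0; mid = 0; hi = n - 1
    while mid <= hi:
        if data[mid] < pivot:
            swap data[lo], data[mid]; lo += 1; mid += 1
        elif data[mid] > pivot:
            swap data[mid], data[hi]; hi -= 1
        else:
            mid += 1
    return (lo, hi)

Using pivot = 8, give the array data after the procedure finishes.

lo=0 mid=0 hi=9
6<8: swap(0,0), lo=1 mid=1 ⇒ 6 9 6 9 9 8 8 8 6 8
9>8: swap(1,9), hi=8 ⇒ 6 8 6 9 9 8 8 8 6 9
8=8: mid=2
6<8: swap(1,2), lo=2 mid=3 ⇒ 6 6 8 9 9 8 8 8 6 9
9>8: swap(3,8), hi=7 ⇒ 6 6 8 6 9 8 8 8 9 9
6<8: swap(2,3), lo=3 mid=4 ⇒ 6 6 6 8 9 8 8 8 9 9
9>8: swap(4,7), hi=6 ⇒ 6 6 6 8 8 8 8 9 9 9
8=8: mid=5
8=8: mid=6
8=8: mid=7
done. lo=3 hi=6; data=6 6 6 8 8 8 8 9 9 9

6 6 6 8 8 8 8 9 9 9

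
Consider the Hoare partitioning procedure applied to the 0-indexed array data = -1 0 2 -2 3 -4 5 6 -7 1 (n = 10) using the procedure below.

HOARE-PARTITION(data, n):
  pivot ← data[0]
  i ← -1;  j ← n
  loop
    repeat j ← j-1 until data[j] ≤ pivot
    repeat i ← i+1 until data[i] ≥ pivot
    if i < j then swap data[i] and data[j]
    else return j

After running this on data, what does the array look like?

-7 -4 -2 2 3 0 5 6 -1 1

pivot=-1
j stops at 8 (-7), i stops at 0 (-1); swap ⇒ -7 0 2 -2 3 -4 5 6 -1 1
j stops at 5 (-4), i stops at 1 (0); swap ⇒ -7 -4 2 -2 3 0 5 6 -1 1
j stops at 3 (-2), i stops at 2 (2); swap ⇒ -7 -4 -2 2 3 0 5 6 -1 1
j stops at 2, i stops at 3; i≥j ⇒ return 2. data=-7 -4 -2 2 3 0 5 6 -1 1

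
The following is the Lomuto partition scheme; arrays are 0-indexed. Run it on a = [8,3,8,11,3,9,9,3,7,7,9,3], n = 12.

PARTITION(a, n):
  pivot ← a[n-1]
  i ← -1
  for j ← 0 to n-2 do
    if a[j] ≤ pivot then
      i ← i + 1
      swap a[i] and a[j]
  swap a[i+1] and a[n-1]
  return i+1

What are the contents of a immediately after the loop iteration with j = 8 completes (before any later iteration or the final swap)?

[3,3,3,11,8,9,9,8,7,7,9,3]

pivot=3, i=-1
j=0: 8>3, skip
j=1: 3≤3, i=0, swap(0,1) ⇒ [3,8,8,11,3,9,9,3,7,7,9,3]
j=2: 8>3, skip
j=3: 11>3, skip
j=4: 3≤3, i=1, swap(1,4) ⇒ [3,3,8,11,8,9,9,3,7,7,9,3]
j=5: 9>3, skip
j=6: 9>3, skip
j=7: 3≤3, i=2, swap(2,7) ⇒ [3,3,3,11,8,9,9,8,7,7,9,3]
j=8: 7>3, skip
(after j=8) a = [3,3,3,11,8,9,9,8,7,7,9,3]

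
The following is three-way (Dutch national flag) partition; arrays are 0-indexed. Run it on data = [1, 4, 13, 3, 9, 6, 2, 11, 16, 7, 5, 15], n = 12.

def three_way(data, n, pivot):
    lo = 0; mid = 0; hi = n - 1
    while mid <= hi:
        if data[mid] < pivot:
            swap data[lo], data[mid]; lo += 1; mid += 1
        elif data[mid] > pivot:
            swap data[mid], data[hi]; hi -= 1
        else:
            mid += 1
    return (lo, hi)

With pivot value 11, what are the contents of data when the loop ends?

lo=0 mid=0 hi=11
1<11: swap(0,0), lo=1 mid=1 ⇒ [1, 4, 13, 3, 9, 6, 2, 11, 16, 7, 5, 15]
4<11: swap(1,1), lo=2 mid=2 ⇒ [1, 4, 13, 3, 9, 6, 2, 11, 16, 7, 5, 15]
13>11: swap(2,11), hi=10 ⇒ [1, 4, 15, 3, 9, 6, 2, 11, 16, 7, 5, 13]
15>11: swap(2,10), hi=9 ⇒ [1, 4, 5, 3, 9, 6, 2, 11, 16, 7, 15, 13]
5<11: swap(2,2), lo=3 mid=3 ⇒ [1, 4, 5, 3, 9, 6, 2, 11, 16, 7, 15, 13]
3<11: swap(3,3), lo=4 mid=4 ⇒ [1, 4, 5, 3, 9, 6, 2, 11, 16, 7, 15, 13]
9<11: swap(4,4), lo=5 mid=5 ⇒ [1, 4, 5, 3, 9, 6, 2, 11, 16, 7, 15, 13]
6<11: swap(5,5), lo=6 mid=6 ⇒ [1, 4, 5, 3, 9, 6, 2, 11, 16, 7, 15, 13]
2<11: swap(6,6), lo=7 mid=7 ⇒ [1, 4, 5, 3, 9, 6, 2, 11, 16, 7, 15, 13]
11=11: mid=8
16>11: swap(8,9), hi=8 ⇒ [1, 4, 5, 3, 9, 6, 2, 11, 7, 16, 15, 13]
7<11: swap(7,8), lo=8 mid=9 ⇒ [1, 4, 5, 3, 9, 6, 2, 7, 11, 16, 15, 13]
done. lo=8 hi=8; data=[1, 4, 5, 3, 9, 6, 2, 7, 11, 16, 15, 13]

[1, 4, 5, 3, 9, 6, 2, 7, 11, 16, 15, 13]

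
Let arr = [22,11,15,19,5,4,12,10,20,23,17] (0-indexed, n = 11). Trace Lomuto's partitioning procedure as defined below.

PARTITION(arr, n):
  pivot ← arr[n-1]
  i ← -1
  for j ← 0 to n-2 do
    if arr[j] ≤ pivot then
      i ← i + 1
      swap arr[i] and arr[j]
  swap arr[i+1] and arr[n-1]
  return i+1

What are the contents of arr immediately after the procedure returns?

[11,15,5,4,12,10,17,19,20,23,22]

pivot=17, i=-1
j=0: 22>17, skip
j=1: 11≤17, i=0, swap(0,1) ⇒ [11,22,15,19,5,4,12,10,20,23,17]
j=2: 15≤17, i=1, swap(1,2) ⇒ [11,15,22,19,5,4,12,10,20,23,17]
j=3: 19>17, skip
j=4: 5≤17, i=2, swap(2,4) ⇒ [11,15,5,19,22,4,12,10,20,23,17]
j=5: 4≤17, i=3, swap(3,5) ⇒ [11,15,5,4,22,19,12,10,20,23,17]
j=6: 12≤17, i=4, swap(4,6) ⇒ [11,15,5,4,12,19,22,10,20,23,17]
j=7: 10≤17, i=5, swap(5,7) ⇒ [11,15,5,4,12,10,22,19,20,23,17]
j=8: 20>17, skip
j=9: 23>17, skip
swap(6,10) ⇒ [11,15,5,4,12,10,17,19,20,23,22]; return 6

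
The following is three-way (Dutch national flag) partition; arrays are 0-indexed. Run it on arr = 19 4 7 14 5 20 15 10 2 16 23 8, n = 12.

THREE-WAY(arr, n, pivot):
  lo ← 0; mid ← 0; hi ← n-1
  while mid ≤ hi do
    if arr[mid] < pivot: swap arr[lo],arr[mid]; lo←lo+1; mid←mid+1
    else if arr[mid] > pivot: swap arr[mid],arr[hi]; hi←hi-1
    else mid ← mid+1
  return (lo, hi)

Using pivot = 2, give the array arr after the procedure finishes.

pivot = 2; lo=0, mid=0, hi=11
arr[mid]=19>2: swap arr[0],arr[11]; hi=10 → 8 4 7 14 5 20 15 10 2 16 23 19
arr[mid]=8>2: swap arr[0],arr[10]; hi=9 → 23 4 7 14 5 20 15 10 2 16 8 19
arr[mid]=23>2: swap arr[0],arr[9]; hi=8 → 16 4 7 14 5 20 15 10 2 23 8 19
arr[mid]=16>2: swap arr[0],arr[8]; hi=7 → 2 4 7 14 5 20 15 10 16 23 8 19
arr[mid]=2=2: mid=1
arr[mid]=4>2: swap arr[1],arr[7]; hi=6 → 2 10 7 14 5 20 15 4 16 23 8 19
arr[mid]=10>2: swap arr[1],arr[6]; hi=5 → 2 15 7 14 5 20 10 4 16 23 8 19
arr[mid]=15>2: swap arr[1],arr[5]; hi=4 → 2 20 7 14 5 15 10 4 16 23 8 19
arr[mid]=20>2: swap arr[1],arr[4]; hi=3 → 2 5 7 14 20 15 10 4 16 23 8 19
arr[mid]=5>2: swap arr[1],arr[3]; hi=2 → 2 14 7 5 20 15 10 4 16 23 8 19
arr[mid]=14>2: swap arr[1],arr[2]; hi=1 → 2 7 14 5 20 15 10 4 16 23 8 19
arr[mid]=7>2: swap arr[1],arr[1]; hi=0 → 2 7 14 5 20 15 10 4 16 23 8 19
end: lo=0, hi=0; arr = 2 7 14 5 20 15 10 4 16 23 8 19

2 7 14 5 20 15 10 4 16 23 8 19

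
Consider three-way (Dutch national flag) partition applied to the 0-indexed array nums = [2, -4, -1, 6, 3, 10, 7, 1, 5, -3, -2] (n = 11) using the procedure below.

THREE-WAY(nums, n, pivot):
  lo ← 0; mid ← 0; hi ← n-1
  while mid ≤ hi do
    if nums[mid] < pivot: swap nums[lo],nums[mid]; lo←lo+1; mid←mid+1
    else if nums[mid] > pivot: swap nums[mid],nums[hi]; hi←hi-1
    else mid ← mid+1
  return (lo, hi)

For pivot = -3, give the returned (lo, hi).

pivot = -3; lo=0, mid=0, hi=10
nums[mid]=2>-3: swap nums[0],nums[10]; hi=9 → [-2, -4, -1, 6, 3, 10, 7, 1, 5, -3, 2]
nums[mid]=-2>-3: swap nums[0],nums[9]; hi=8 → [-3, -4, -1, 6, 3, 10, 7, 1, 5, -2, 2]
nums[mid]=-3=-3: mid=1
nums[mid]=-4<-3: swap nums[0],nums[1]; lo=1,mid=2 → [-4, -3, -1, 6, 3, 10, 7, 1, 5, -2, 2]
nums[mid]=-1>-3: swap nums[2],nums[8]; hi=7 → [-4, -3, 5, 6, 3, 10, 7, 1, -1, -2, 2]
nums[mid]=5>-3: swap nums[2],nums[7]; hi=6 → [-4, -3, 1, 6, 3, 10, 7, 5, -1, -2, 2]
nums[mid]=1>-3: swap nums[2],nums[6]; hi=5 → [-4, -3, 7, 6, 3, 10, 1, 5, -1, -2, 2]
nums[mid]=7>-3: swap nums[2],nums[5]; hi=4 → [-4, -3, 10, 6, 3, 7, 1, 5, -1, -2, 2]
nums[mid]=10>-3: swap nums[2],nums[4]; hi=3 → [-4, -3, 3, 6, 10, 7, 1, 5, -1, -2, 2]
nums[mid]=3>-3: swap nums[2],nums[3]; hi=2 → [-4, -3, 6, 3, 10, 7, 1, 5, -1, -2, 2]
nums[mid]=6>-3: swap nums[2],nums[2]; hi=1 → [-4, -3, 6, 3, 10, 7, 1, 5, -1, -2, 2]
end: lo=1, hi=1; nums = [-4, -3, 6, 3, 10, 7, 1, 5, -1, -2, 2]

(1, 1)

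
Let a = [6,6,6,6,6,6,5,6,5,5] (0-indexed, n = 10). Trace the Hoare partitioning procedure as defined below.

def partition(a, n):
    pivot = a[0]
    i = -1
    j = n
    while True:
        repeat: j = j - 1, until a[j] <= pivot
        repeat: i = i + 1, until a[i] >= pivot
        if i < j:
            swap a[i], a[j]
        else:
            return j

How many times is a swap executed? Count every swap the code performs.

5

pivot=6
j stops at 9 (5), i stops at 0 (6); swap ⇒ [5,6,6,6,6,6,5,6,5,6]
j stops at 8 (5), i stops at 1 (6); swap ⇒ [5,5,6,6,6,6,5,6,6,6]
j stops at 7 (6), i stops at 2 (6); swap ⇒ [5,5,6,6,6,6,5,6,6,6]
j stops at 6 (5), i stops at 3 (6); swap ⇒ [5,5,6,5,6,6,6,6,6,6]
j stops at 5 (6), i stops at 4 (6); swap ⇒ [5,5,6,5,6,6,6,6,6,6]
j stops at 4, i stops at 5; i≥j ⇒ return 4. a=[5,5,6,5,6,6,6,6,6,6]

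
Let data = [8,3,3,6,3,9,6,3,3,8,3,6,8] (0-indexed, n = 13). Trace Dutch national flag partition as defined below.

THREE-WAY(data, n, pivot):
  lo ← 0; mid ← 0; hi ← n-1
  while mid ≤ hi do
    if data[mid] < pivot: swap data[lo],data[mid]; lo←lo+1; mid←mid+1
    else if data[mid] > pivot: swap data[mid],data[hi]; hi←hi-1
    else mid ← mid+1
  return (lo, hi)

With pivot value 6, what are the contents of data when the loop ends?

lo=0 mid=0 hi=12
8>6: swap(0,12), hi=11 ⇒ [8,3,3,6,3,9,6,3,3,8,3,6,8]
8>6: swap(0,11), hi=10 ⇒ [6,3,3,6,3,9,6,3,3,8,3,8,8]
6=6: mid=1
3<6: swap(0,1), lo=1 mid=2 ⇒ [3,6,3,6,3,9,6,3,3,8,3,8,8]
3<6: swap(1,2), lo=2 mid=3 ⇒ [3,3,6,6,3,9,6,3,3,8,3,8,8]
6=6: mid=4
3<6: swap(2,4), lo=3 mid=5 ⇒ [3,3,3,6,6,9,6,3,3,8,3,8,8]
9>6: swap(5,10), hi=9 ⇒ [3,3,3,6,6,3,6,3,3,8,9,8,8]
3<6: swap(3,5), lo=4 mid=6 ⇒ [3,3,3,3,6,6,6,3,3,8,9,8,8]
6=6: mid=7
3<6: swap(4,7), lo=5 mid=8 ⇒ [3,3,3,3,3,6,6,6,3,8,9,8,8]
3<6: swap(5,8), lo=6 mid=9 ⇒ [3,3,3,3,3,3,6,6,6,8,9,8,8]
8>6: swap(9,9), hi=8 ⇒ [3,3,3,3,3,3,6,6,6,8,9,8,8]
done. lo=6 hi=8; data=[3,3,3,3,3,3,6,6,6,8,9,8,8]

[3,3,3,3,3,3,6,6,6,8,9,8,8]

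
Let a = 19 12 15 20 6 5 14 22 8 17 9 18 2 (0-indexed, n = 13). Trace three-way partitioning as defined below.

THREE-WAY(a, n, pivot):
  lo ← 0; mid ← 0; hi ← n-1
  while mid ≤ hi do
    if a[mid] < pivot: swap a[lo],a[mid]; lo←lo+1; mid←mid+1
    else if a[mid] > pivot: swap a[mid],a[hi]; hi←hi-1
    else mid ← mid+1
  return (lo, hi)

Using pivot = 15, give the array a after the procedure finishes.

2 12 9 6 5 14 8 15 17 22 18 20 19

lo=0 mid=0 hi=12
19>15: swap(0,12), hi=11 ⇒ 2 12 15 20 6 5 14 22 8 17 9 18 19
2<15: swap(0,0), lo=1 mid=1 ⇒ 2 12 15 20 6 5 14 22 8 17 9 18 19
12<15: swap(1,1), lo=2 mid=2 ⇒ 2 12 15 20 6 5 14 22 8 17 9 18 19
15=15: mid=3
20>15: swap(3,11), hi=10 ⇒ 2 12 15 18 6 5 14 22 8 17 9 20 19
18>15: swap(3,10), hi=9 ⇒ 2 12 15 9 6 5 14 22 8 17 18 20 19
9<15: swap(2,3), lo=3 mid=4 ⇒ 2 12 9 15 6 5 14 22 8 17 18 20 19
6<15: swap(3,4), lo=4 mid=5 ⇒ 2 12 9 6 15 5 14 22 8 17 18 20 19
5<15: swap(4,5), lo=5 mid=6 ⇒ 2 12 9 6 5 15 14 22 8 17 18 20 19
14<15: swap(5,6), lo=6 mid=7 ⇒ 2 12 9 6 5 14 15 22 8 17 18 20 19
22>15: swap(7,9), hi=8 ⇒ 2 12 9 6 5 14 15 17 8 22 18 20 19
17>15: swap(7,8), hi=7 ⇒ 2 12 9 6 5 14 15 8 17 22 18 20 19
8<15: swap(6,7), lo=7 mid=8 ⇒ 2 12 9 6 5 14 8 15 17 22 18 20 19
done. lo=7 hi=7; a=2 12 9 6 5 14 8 15 17 22 18 20 19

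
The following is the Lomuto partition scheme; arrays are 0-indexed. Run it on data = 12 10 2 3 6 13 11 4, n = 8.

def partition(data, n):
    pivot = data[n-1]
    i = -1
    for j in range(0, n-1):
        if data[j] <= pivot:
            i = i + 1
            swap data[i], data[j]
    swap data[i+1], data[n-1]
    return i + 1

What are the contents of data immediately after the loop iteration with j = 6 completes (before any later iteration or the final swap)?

2 3 12 10 6 13 11 4

pivot=4, i=-1
j=0: 12>4, skip
j=1: 10>4, skip
j=2: 2≤4, i=0, swap(0,2) ⇒ 2 10 12 3 6 13 11 4
j=3: 3≤4, i=1, swap(1,3) ⇒ 2 3 12 10 6 13 11 4
j=4: 6>4, skip
j=5: 13>4, skip
j=6: 11>4, skip
(after j=6) data = 2 3 12 10 6 13 11 4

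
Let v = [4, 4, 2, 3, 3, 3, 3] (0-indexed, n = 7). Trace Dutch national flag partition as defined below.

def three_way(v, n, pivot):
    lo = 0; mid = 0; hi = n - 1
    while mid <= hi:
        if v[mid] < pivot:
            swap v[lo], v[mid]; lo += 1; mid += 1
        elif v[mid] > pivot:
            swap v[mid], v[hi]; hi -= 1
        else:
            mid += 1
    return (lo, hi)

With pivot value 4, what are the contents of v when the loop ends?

[2, 3, 3, 3, 3, 4, 4]

pivot = 4; lo=0, mid=0, hi=6
v[mid]=4=4: mid=1
v[mid]=4=4: mid=2
v[mid]=2<4: swap v[0],v[2]; lo=1,mid=3 → [2, 4, 4, 3, 3, 3, 3]
v[mid]=3<4: swap v[1],v[3]; lo=2,mid=4 → [2, 3, 4, 4, 3, 3, 3]
v[mid]=3<4: swap v[2],v[4]; lo=3,mid=5 → [2, 3, 3, 4, 4, 3, 3]
v[mid]=3<4: swap v[3],v[5]; lo=4,mid=6 → [2, 3, 3, 3, 4, 4, 3]
v[mid]=3<4: swap v[4],v[6]; lo=5,mid=7 → [2, 3, 3, 3, 3, 4, 4]
end: lo=5, hi=6; v = [2, 3, 3, 3, 3, 4, 4]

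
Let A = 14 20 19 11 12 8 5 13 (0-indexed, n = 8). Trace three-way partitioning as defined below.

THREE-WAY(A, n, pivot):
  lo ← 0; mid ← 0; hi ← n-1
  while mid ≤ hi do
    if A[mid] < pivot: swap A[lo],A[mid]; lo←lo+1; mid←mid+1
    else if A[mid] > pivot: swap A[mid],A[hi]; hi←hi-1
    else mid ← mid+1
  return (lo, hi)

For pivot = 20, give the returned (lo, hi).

(7, 7)

lo=0 mid=0 hi=7
14<20: swap(0,0), lo=1 mid=1 ⇒ 14 20 19 11 12 8 5 13
20=20: mid=2
19<20: swap(1,2), lo=2 mid=3 ⇒ 14 19 20 11 12 8 5 13
11<20: swap(2,3), lo=3 mid=4 ⇒ 14 19 11 20 12 8 5 13
12<20: swap(3,4), lo=4 mid=5 ⇒ 14 19 11 12 20 8 5 13
8<20: swap(4,5), lo=5 mid=6 ⇒ 14 19 11 12 8 20 5 13
5<20: swap(5,6), lo=6 mid=7 ⇒ 14 19 11 12 8 5 20 13
13<20: swap(6,7), lo=7 mid=8 ⇒ 14 19 11 12 8 5 13 20
done. lo=7 hi=7; A=14 19 11 12 8 5 13 20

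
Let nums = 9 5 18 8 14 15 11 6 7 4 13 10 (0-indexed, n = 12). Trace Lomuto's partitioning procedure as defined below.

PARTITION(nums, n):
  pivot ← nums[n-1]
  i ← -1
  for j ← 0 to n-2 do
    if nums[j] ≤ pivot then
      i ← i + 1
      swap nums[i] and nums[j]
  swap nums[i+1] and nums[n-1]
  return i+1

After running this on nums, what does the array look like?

9 5 8 6 7 4 10 18 14 15 13 11

pivot=10, i=-1
j=0: 9≤10, i=0, swap(0,0) ⇒ 9 5 18 8 14 15 11 6 7 4 13 10
j=1: 5≤10, i=1, swap(1,1) ⇒ 9 5 18 8 14 15 11 6 7 4 13 10
j=2: 18>10, skip
j=3: 8≤10, i=2, swap(2,3) ⇒ 9 5 8 18 14 15 11 6 7 4 13 10
j=4: 14>10, skip
j=5: 15>10, skip
j=6: 11>10, skip
j=7: 6≤10, i=3, swap(3,7) ⇒ 9 5 8 6 14 15 11 18 7 4 13 10
j=8: 7≤10, i=4, swap(4,8) ⇒ 9 5 8 6 7 15 11 18 14 4 13 10
j=9: 4≤10, i=5, swap(5,9) ⇒ 9 5 8 6 7 4 11 18 14 15 13 10
j=10: 13>10, skip
swap(6,11) ⇒ 9 5 8 6 7 4 10 18 14 15 13 11; return 6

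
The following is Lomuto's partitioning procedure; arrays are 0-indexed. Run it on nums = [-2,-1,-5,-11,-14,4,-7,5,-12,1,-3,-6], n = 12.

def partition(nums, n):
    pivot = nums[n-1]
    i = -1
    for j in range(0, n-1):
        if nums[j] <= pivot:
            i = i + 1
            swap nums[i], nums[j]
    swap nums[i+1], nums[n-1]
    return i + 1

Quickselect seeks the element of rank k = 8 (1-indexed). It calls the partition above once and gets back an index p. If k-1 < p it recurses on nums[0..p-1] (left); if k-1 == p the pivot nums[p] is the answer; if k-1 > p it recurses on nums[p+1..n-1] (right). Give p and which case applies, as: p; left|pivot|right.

4; right

pivot=-6, i=-1
j=0: -2>-6, skip
j=1: -1>-6, skip
j=2: -5>-6, skip
j=3: -11≤-6, i=0, swap(0,3) ⇒ [-11,-1,-5,-2,-14,4,-7,5,-12,1,-3,-6]
j=4: -14≤-6, i=1, swap(1,4) ⇒ [-11,-14,-5,-2,-1,4,-7,5,-12,1,-3,-6]
j=5: 4>-6, skip
j=6: -7≤-6, i=2, swap(2,6) ⇒ [-11,-14,-7,-2,-1,4,-5,5,-12,1,-3,-6]
j=7: 5>-6, skip
j=8: -12≤-6, i=3, swap(3,8) ⇒ [-11,-14,-7,-12,-1,4,-5,5,-2,1,-3,-6]
j=9: 1>-6, skip
j=10: -3>-6, skip
swap(4,11) ⇒ [-11,-14,-7,-12,-6,4,-5,5,-2,1,-3,-1]; return 4
p = 4; k-1 = 7 > 4 ⇒ right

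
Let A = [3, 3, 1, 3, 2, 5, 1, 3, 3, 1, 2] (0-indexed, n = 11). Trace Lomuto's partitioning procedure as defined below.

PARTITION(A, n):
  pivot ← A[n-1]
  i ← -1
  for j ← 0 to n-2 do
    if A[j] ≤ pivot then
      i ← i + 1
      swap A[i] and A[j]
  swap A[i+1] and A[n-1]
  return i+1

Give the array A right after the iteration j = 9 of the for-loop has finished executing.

pivot = A[10] = 2; i = -1
j=0: A[0]=3 > 2 → no swap
j=1: A[1]=3 > 2 → no swap
j=2: A[2]=1 ≤ 2 → i=0, swap A[0],A[2] → [1, 3, 3, 3, 2, 5, 1, 3, 3, 1, 2]
j=3: A[3]=3 > 2 → no swap
j=4: A[4]=2 ≤ 2 → i=1, swap A[1],A[4] → [1, 2, 3, 3, 3, 5, 1, 3, 3, 1, 2]
j=5: A[5]=5 > 2 → no swap
j=6: A[6]=1 ≤ 2 → i=2, swap A[2],A[6] → [1, 2, 1, 3, 3, 5, 3, 3, 3, 1, 2]
j=7: A[7]=3 > 2 → no swap
j=8: A[8]=3 > 2 → no swap
j=9: A[9]=1 ≤ 2 → i=3, swap A[3],A[9] → [1, 2, 1, 1, 3, 5, 3, 3, 3, 3, 2]
(after j=9) A = [1, 2, 1, 1, 3, 5, 3, 3, 3, 3, 2]

[1, 2, 1, 1, 3, 5, 3, 3, 3, 3, 2]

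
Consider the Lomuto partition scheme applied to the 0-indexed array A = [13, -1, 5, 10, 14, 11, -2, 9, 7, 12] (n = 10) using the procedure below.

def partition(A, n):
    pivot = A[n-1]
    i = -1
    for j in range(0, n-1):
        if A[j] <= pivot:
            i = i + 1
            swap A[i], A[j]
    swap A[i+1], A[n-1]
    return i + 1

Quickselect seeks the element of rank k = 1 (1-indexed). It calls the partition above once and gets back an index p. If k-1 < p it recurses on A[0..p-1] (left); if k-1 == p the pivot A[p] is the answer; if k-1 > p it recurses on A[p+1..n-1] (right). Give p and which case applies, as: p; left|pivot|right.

7; left

pivot = A[9] = 12; i = -1
j=0: A[0]=13 > 12 → no swap
j=1: A[1]=-1 ≤ 12 → i=0, swap A[0],A[1] → [-1, 13, 5, 10, 14, 11, -2, 9, 7, 12]
j=2: A[2]=5 ≤ 12 → i=1, swap A[1],A[2] → [-1, 5, 13, 10, 14, 11, -2, 9, 7, 12]
j=3: A[3]=10 ≤ 12 → i=2, swap A[2],A[3] → [-1, 5, 10, 13, 14, 11, -2, 9, 7, 12]
j=4: A[4]=14 > 12 → no swap
j=5: A[5]=11 ≤ 12 → i=3, swap A[3],A[5] → [-1, 5, 10, 11, 14, 13, -2, 9, 7, 12]
j=6: A[6]=-2 ≤ 12 → i=4, swap A[4],A[6] → [-1, 5, 10, 11, -2, 13, 14, 9, 7, 12]
j=7: A[7]=9 ≤ 12 → i=5, swap A[5],A[7] → [-1, 5, 10, 11, -2, 9, 14, 13, 7, 12]
j=8: A[8]=7 ≤ 12 → i=6, swap A[6],A[8] → [-1, 5, 10, 11, -2, 9, 7, 13, 14, 12]
final swap A[7],A[9] → [-1, 5, 10, 11, -2, 9, 7, 12, 14, 13]; return 7
p = 7; k-1 = 0 < 7 ⇒ left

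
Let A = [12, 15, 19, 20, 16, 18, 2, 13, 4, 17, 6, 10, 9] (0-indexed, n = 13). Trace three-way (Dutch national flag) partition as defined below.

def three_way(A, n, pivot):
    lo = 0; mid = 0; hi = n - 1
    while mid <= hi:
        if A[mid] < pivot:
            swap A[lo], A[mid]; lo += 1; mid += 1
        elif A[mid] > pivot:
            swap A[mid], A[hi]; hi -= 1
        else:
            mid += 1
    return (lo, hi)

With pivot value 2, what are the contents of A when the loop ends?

lo=0 mid=0 hi=12
12>2: swap(0,12), hi=11 ⇒ [9, 15, 19, 20, 16, 18, 2, 13, 4, 17, 6, 10, 12]
9>2: swap(0,11), hi=10 ⇒ [10, 15, 19, 20, 16, 18, 2, 13, 4, 17, 6, 9, 12]
10>2: swap(0,10), hi=9 ⇒ [6, 15, 19, 20, 16, 18, 2, 13, 4, 17, 10, 9, 12]
6>2: swap(0,9), hi=8 ⇒ [17, 15, 19, 20, 16, 18, 2, 13, 4, 6, 10, 9, 12]
17>2: swap(0,8), hi=7 ⇒ [4, 15, 19, 20, 16, 18, 2, 13, 17, 6, 10, 9, 12]
4>2: swap(0,7), hi=6 ⇒ [13, 15, 19, 20, 16, 18, 2, 4, 17, 6, 10, 9, 12]
13>2: swap(0,6), hi=5 ⇒ [2, 15, 19, 20, 16, 18, 13, 4, 17, 6, 10, 9, 12]
2=2: mid=1
15>2: swap(1,5), hi=4 ⇒ [2, 18, 19, 20, 16, 15, 13, 4, 17, 6, 10, 9, 12]
18>2: swap(1,4), hi=3 ⇒ [2, 16, 19, 20, 18, 15, 13, 4, 17, 6, 10, 9, 12]
16>2: swap(1,3), hi=2 ⇒ [2, 20, 19, 16, 18, 15, 13, 4, 17, 6, 10, 9, 12]
20>2: swap(1,2), hi=1 ⇒ [2, 19, 20, 16, 18, 15, 13, 4, 17, 6, 10, 9, 12]
19>2: swap(1,1), hi=0 ⇒ [2, 19, 20, 16, 18, 15, 13, 4, 17, 6, 10, 9, 12]
done. lo=0 hi=0; A=[2, 19, 20, 16, 18, 15, 13, 4, 17, 6, 10, 9, 12]

[2, 19, 20, 16, 18, 15, 13, 4, 17, 6, 10, 9, 12]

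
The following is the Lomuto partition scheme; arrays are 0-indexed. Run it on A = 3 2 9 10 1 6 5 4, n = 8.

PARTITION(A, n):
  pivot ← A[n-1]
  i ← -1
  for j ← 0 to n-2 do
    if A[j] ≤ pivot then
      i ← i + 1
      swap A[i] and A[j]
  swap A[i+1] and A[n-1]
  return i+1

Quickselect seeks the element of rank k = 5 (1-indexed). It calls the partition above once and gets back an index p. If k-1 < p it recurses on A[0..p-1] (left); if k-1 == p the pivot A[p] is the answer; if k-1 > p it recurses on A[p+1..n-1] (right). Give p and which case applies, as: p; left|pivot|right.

pivot = A[7] = 4; i = -1
j=0: A[0]=3 ≤ 4 → i=0, swap A[0],A[0] (no change) → 3 2 9 10 1 6 5 4
j=1: A[1]=2 ≤ 4 → i=1, swap A[1],A[1] (no change) → 3 2 9 10 1 6 5 4
j=2: A[2]=9 > 4 → no swap
j=3: A[3]=10 > 4 → no swap
j=4: A[4]=1 ≤ 4 → i=2, swap A[2],A[4] → 3 2 1 10 9 6 5 4
j=5: A[5]=6 > 4 → no swap
j=6: A[6]=5 > 4 → no swap
final swap A[3],A[7] → 3 2 1 4 9 6 5 10; return 3
p = 3; k-1 = 4 > 3 ⇒ right

3; right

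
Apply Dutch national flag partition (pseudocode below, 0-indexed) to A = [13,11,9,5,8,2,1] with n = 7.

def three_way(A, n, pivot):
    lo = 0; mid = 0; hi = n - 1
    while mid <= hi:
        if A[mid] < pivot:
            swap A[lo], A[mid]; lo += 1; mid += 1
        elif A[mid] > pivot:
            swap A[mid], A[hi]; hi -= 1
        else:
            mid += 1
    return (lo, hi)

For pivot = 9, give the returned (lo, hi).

(4, 4)

lo=0 mid=0 hi=6
13>9: swap(0,6), hi=5 ⇒ [1,11,9,5,8,2,13]
1<9: swap(0,0), lo=1 mid=1 ⇒ [1,11,9,5,8,2,13]
11>9: swap(1,5), hi=4 ⇒ [1,2,9,5,8,11,13]
2<9: swap(1,1), lo=2 mid=2 ⇒ [1,2,9,5,8,11,13]
9=9: mid=3
5<9: swap(2,3), lo=3 mid=4 ⇒ [1,2,5,9,8,11,13]
8<9: swap(3,4), lo=4 mid=5 ⇒ [1,2,5,8,9,11,13]
done. lo=4 hi=4; A=[1,2,5,8,9,11,13]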